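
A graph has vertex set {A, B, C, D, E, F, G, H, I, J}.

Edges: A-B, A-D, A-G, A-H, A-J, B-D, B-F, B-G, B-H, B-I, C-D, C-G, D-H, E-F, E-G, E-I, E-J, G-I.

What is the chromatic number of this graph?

4

A, B, D, H are pairwise adjacent (a clique of size 4), so at least 4 colors are needed.
One proper 4-coloring: A=2, B=1, C=1, D=3, E=1, F=2, G=3, H=4, I=2, J=3. Every edge joins two different colors.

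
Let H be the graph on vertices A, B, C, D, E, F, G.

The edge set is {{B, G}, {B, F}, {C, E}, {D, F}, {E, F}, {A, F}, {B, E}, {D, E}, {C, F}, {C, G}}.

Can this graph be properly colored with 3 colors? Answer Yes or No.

The chromatic number is 3. B, E, F are pairwise adjacent, so at least 3 colors are needed.
A valid assignment using 3 colors: A=blue, B=green, C=green, D=green, E=blue, F=red, G=red.
That is already a proper 3-coloring.

Yes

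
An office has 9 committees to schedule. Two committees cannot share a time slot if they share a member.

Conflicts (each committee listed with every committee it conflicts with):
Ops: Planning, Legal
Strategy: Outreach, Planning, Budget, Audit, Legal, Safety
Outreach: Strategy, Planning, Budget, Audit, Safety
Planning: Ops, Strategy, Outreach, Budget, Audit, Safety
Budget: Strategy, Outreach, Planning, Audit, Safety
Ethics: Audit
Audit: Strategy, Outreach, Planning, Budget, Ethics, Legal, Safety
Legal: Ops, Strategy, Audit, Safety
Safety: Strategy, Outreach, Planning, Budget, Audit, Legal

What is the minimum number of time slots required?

Strategy, Outreach, Planning, Budget, Audit, Safety are mutually in conflict, so at least 6 time slots are needed.
6 time slots suffice: time slot 1 → {Ops, Audit}; time slot 2 → {Strategy, Ethics}; time slot 3 → {Planning, Legal}; time slot 4 → {Safety}; time slot 5 → {Budget}; time slot 6 → {Outreach}. No two conflicting committees share a time slot.

6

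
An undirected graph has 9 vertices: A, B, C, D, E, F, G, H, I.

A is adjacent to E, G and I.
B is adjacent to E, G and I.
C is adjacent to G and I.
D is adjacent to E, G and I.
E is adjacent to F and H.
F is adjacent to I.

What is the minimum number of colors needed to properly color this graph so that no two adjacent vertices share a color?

C and G are adjacent, so at least 2 colors are needed.
One proper 2-coloring: A=blue, B=blue, C=blue, D=blue, E=red, F=blue, G=red, H=blue, I=red. Every edge joins two different colors.

2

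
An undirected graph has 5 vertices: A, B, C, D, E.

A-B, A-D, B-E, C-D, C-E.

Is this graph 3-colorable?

Yes

The chromatic number is 3. The cycle A-D-C-E-B-A has odd length 5, so it cannot be 2-colored; at least 3 colors are needed.
3 colors suffice: A=2, B=1, C=1, D=3, E=2.
That is already a proper 3-coloring.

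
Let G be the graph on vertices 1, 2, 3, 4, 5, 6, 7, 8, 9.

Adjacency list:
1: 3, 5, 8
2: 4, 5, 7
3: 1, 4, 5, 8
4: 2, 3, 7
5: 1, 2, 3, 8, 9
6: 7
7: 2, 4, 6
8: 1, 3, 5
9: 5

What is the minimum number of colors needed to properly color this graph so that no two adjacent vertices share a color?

1, 3, 5, 8 are mutually adjacent (a clique of size 4), so at least 4 colors are needed.
One proper 4-coloring: 1=yellow, 2=green, 3=blue, 4=red, 5=red, 6=red, 7=blue, 8=green, 9=blue. Each edge has distinct colors on its endpoints.

4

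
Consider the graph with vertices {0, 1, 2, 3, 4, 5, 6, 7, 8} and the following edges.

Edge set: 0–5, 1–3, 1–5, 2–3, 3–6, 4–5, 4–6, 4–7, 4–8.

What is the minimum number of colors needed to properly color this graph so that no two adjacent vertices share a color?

3

The cycle 4-5-1-3-6-4 has odd length 5, so it cannot be 2-colored; at least 3 colors are needed.
3 colors suffice: 0=a, 1=c, 2=b, 3=a, 4=a, 5=b, 6=b, 7=b, 8=b. No two adjacent vertices share a color.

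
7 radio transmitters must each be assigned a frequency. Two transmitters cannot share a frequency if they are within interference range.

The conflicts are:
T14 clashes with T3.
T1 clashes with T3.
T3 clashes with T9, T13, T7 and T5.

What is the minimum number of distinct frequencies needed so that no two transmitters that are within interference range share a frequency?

2

T1 and T3 conflict, so at least 2 frequencies are needed.
2 frequencies suffice: frequency 1 → {T3}; frequency 2 → {T14, T1, T9, T13, T7, T5}. No two conflicting transmitters share a frequency.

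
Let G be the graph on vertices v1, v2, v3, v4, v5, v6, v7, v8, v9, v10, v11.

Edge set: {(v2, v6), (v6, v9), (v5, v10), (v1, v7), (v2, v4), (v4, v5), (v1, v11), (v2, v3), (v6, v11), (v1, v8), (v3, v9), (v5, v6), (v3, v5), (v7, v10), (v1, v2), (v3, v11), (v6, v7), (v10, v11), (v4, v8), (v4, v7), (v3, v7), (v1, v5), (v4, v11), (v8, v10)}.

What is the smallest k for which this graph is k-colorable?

2

v6 and v11 are adjacent, so at least 2 colors are needed.
2 colors suffice: color 1 → {v1, v3, v4, v6, v10}; color 2 → {v2, v5, v7, v8, v9, v11}. Every edge joins two different colors.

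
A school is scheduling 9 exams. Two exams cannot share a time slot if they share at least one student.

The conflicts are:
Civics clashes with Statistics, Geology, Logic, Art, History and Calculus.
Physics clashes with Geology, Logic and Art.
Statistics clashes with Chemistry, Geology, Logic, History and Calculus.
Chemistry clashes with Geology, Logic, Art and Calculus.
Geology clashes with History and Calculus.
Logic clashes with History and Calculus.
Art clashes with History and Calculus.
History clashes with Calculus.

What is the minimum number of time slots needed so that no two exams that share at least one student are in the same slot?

Civics, Statistics, Geology, History, Calculus all conflict with each other, so at least 5 time slots are needed.
5 time slots suffice: time slot 1 → {Physics, Calculus}; time slot 2 → {Statistics, Art}; time slot 3 → {Civics, Chemistry}; time slot 4 → {Geology, Logic}; time slot 5 → {History}. Every pair that conflicts lands in different time slots.

5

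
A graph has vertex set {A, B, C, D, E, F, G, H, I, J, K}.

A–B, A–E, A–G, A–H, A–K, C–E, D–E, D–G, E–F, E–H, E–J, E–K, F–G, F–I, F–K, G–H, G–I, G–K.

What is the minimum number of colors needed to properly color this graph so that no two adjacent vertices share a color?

A, E, H are pairwise adjacent, so at least 3 colors are needed.
A valid assignment using 3 colors: A=2, B=1, C=2, D=2, E=1, F=2, G=1, H=3, I=3, J=2, K=3. No two adjacent vertices share a color.

3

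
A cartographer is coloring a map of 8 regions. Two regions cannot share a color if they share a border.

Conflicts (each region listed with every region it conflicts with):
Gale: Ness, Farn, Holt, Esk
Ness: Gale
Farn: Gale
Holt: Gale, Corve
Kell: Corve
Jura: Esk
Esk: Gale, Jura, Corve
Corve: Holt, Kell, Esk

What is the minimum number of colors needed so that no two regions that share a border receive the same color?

Gale and Ness conflict, so at least 2 colors are needed.
2 colors suffice: Gale=1, Ness=2, Farn=2, Holt=2, Kell=2, Jura=1, Esk=2, Corve=1. No two conflicting regions share a color.

2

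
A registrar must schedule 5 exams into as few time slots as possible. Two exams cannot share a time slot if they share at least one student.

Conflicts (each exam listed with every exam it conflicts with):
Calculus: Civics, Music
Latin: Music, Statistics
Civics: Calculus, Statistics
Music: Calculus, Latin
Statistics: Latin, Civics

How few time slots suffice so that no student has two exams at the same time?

The cycle Latin-Statistics-Civics-Calculus-Music-Latin has odd length 5, so it cannot be 2-colored; at least 3 time slots are needed.
3 time slots suffice: time slot 1 → {Civics, Music}; time slot 2 → {Calculus, Latin}; time slot 3 → {Statistics}. Every pair that conflicts lands in different time slots.

3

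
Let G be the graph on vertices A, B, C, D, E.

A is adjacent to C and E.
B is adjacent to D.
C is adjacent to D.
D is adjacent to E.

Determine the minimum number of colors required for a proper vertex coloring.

2

B and D are adjacent, so at least 2 colors are needed.
2 colors suffice: color red → {A, D}; color blue → {B, C, E}. No two adjacent vertices share a color.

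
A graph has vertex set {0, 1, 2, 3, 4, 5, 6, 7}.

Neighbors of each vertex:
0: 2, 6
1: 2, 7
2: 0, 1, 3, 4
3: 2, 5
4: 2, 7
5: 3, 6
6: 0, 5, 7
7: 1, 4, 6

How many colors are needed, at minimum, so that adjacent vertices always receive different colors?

3

The cycle 6-5-3-2-0-6 has odd length 5, so it cannot be 2-colored; at least 3 colors are needed.
3 colors suffice: color red → {2, 6}; color blue → {0, 3, 7}; color green → {1, 4, 5}. Every edge joins two different colors.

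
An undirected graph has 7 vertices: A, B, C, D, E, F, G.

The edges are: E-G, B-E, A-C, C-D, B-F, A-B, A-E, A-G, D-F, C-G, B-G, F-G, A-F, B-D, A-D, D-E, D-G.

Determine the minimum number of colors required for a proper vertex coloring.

A, B, D, E, G form a clique, so at least 5 colors are needed.
A valid assignment using 5 colors: A=green, B=yellow, C=yellow, D=red, E=purple, F=purple, G=blue. No two adjacent vertices share a color.

5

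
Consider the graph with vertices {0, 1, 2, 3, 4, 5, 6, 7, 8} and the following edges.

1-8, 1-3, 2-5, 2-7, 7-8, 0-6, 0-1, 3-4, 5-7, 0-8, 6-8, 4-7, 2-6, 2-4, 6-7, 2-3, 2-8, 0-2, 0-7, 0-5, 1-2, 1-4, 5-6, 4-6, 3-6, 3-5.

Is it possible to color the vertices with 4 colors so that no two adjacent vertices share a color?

No

0, 2, 5, 6, 7 form a clique, so at least 5 colors are needed.
So 4 colors are not enough.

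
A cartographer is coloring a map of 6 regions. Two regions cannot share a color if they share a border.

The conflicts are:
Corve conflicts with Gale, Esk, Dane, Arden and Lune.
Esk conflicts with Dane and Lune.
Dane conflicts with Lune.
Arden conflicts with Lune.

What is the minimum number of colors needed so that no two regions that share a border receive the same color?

4

Corve, Esk, Dane, Lune pairwise conflict, so at least 4 colors are needed.
A valid assignment using 4 colors: Corve=1, Gale=2, Esk=3, Dane=4, Arden=3, Lune=2. Every pair that conflicts lands in different colors.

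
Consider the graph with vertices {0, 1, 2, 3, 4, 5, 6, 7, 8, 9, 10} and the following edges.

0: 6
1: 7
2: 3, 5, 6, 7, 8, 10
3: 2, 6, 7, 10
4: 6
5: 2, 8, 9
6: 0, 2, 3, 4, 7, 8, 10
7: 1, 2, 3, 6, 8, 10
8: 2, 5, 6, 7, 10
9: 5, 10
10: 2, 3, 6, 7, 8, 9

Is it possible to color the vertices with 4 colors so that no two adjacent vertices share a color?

2, 6, 7, 8, 10 are mutually adjacent (a clique of size 5), so at least 5 colors are needed.
So 4 colors are not enough.

No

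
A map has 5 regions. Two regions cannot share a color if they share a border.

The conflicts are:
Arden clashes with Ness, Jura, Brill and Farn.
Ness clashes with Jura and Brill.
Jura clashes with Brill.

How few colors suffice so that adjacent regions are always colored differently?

4

Arden, Ness, Jura, Brill pairwise conflict, so at least 4 colors are needed.
A valid assignment using 4 colors: Arden=1, Ness=2, Jura=4, Brill=3, Farn=2. Each listed conflict is separated.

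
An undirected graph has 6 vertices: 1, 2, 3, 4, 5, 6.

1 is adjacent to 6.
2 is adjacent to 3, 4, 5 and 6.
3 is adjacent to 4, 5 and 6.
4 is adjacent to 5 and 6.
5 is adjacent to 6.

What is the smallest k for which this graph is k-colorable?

5

2, 3, 4, 5, 6 are mutually adjacent (a clique of size 5), so at least 5 colors are needed.
One proper 5-coloring: 1=blue, 2=yellow, 3=blue, 4=purple, 5=green, 6=red. Every edge joins two different colors.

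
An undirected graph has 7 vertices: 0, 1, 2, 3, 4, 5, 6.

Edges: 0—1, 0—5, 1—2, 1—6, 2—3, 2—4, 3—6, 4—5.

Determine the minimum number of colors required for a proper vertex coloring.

The cycle 5-0-1-2-4-5 has odd length 5, so it cannot be 2-colored; at least 3 colors are needed.
3 colors suffice: 0=b, 1=a, 2=b, 3=a, 4=c, 5=a, 6=b. No two adjacent vertices share a color.

3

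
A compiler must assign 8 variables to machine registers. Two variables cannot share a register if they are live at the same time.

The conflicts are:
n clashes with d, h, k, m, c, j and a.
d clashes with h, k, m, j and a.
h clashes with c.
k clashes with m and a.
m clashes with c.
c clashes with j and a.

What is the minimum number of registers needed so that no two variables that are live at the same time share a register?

4

n, d, k, a are mutually in conflict, so at least 4 registers are needed.
4 registers suffice: register 1 → {n}; register 2 → {d, c}; register 3 → {h, k, j}; register 4 → {m, a}. No two conflicting variables share a register.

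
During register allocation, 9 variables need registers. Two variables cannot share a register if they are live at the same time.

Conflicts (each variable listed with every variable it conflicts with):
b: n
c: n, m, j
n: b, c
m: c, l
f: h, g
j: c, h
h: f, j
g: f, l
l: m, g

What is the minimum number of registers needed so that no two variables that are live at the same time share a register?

3

The cycle h-f-g-l-m-c-j-h has odd length 7, so it cannot be 2-colored; at least 3 registers are needed.
3 registers suffice: register 1 → {b, c, h, l}; register 2 → {n, m, j, g}; register 3 → {f}. Every pair that conflicts lands in different registers.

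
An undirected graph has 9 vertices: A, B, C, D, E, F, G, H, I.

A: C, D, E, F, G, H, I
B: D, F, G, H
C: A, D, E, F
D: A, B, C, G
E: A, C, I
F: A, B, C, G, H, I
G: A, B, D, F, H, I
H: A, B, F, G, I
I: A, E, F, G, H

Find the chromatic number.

A, F, G, H, I are pairwise adjacent (a clique of size 5), so at least 5 colors are needed.
5 colors suffice: color 1 → {A, B}; color 2 → {C, G}; color 3 → {D, E, F}; color 4 → {H}; color 5 → {I}. Every edge joins two different colors.

5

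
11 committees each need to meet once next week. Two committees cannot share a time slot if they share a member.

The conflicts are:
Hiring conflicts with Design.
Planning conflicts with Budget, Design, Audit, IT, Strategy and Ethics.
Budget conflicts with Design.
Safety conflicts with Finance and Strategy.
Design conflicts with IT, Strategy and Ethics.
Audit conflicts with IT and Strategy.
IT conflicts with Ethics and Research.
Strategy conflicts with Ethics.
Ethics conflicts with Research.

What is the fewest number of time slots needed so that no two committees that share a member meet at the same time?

Planning, Design, IT, Ethics are mutually in conflict, so at least 4 time slots are needed.
4 time slots suffice: time slot 1 → {Safety, Design, Audit, Research}; time slot 2 → {Hiring, Planning, Finance}; time slot 3 → {Budget, IT, Strategy}; time slot 4 → {Ethics}. Each listed conflict is separated.

4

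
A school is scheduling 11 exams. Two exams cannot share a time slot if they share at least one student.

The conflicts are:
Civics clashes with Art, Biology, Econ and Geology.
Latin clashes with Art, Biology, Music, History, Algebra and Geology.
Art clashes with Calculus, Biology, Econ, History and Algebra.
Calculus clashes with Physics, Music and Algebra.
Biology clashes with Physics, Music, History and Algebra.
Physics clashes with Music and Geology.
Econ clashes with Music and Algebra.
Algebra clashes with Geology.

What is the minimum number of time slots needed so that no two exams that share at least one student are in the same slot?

Latin, Art, Biology, History pairwise conflict, so at least 4 time slots are needed.
4 time slots suffice: time slot 1 → {Art, Music, Geology}; time slot 2 → {Calculus, Biology, Econ}; time slot 3 → {Civics, Physics, History, Algebra}; time slot 4 → {Latin}. Each listed conflict is separated.

4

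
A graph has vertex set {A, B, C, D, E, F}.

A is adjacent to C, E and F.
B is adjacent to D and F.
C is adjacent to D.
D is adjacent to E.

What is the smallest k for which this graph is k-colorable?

3

The cycle A-E-D-B-F-A has odd length 5, so it cannot be 2-colored; at least 3 colors are needed.
A valid assignment using 3 colors: A=red, B=green, C=blue, D=red, E=blue, F=blue. No two adjacent vertices share a color.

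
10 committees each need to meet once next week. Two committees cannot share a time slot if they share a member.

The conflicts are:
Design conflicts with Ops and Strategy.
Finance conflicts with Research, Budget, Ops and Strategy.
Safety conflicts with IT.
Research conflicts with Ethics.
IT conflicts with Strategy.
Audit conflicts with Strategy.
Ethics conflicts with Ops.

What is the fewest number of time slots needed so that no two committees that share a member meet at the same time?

IT and Strategy conflict, so at least 2 time slots are needed.
Using 2 time slots: Design=2, Finance=2, Safety=1, Research=1, IT=2, Audit=2, Budget=1, Ethics=2, Ops=1, Strategy=1. Each listed conflict is separated.

2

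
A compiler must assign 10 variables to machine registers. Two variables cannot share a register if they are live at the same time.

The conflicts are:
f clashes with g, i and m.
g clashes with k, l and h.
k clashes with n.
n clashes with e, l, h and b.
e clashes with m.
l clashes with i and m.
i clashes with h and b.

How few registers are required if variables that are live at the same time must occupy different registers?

i and b conflict, so at least 2 registers are needed.
2 registers suffice: register 1 → {g, n, i, m}; register 2 → {f, k, e, l, h, b}. No two conflicting variables share a register.

2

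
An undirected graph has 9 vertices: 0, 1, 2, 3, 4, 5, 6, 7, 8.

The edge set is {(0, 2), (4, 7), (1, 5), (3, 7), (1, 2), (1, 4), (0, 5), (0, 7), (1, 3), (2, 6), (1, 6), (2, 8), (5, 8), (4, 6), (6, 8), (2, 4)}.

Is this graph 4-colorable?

The chromatic number is 4. 1, 2, 4, 6 are pairwise adjacent (a clique of size 4), so at least 4 colors are needed.
4 colors suffice: color a → {2, 5, 7}; color b → {0, 1, 8}; color c → {3, 6}; color d → {4}.
That is already a proper 4-coloring.

Yes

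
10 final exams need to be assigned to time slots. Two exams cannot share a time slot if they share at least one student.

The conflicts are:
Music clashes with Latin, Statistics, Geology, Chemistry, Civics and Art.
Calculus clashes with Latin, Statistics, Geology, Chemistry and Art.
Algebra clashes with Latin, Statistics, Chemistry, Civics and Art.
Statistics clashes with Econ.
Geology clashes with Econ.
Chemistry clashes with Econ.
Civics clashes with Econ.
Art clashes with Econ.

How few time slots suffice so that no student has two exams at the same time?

Calculus and Chemistry conflict, so at least 2 time slots are needed.
2 time slots suffice: Music=1, Calculus=1, Algebra=1, Latin=2, Statistics=2, Geology=2, Chemistry=2, Civics=2, Art=2, Econ=1. No two conflicting exams share a time slot.

2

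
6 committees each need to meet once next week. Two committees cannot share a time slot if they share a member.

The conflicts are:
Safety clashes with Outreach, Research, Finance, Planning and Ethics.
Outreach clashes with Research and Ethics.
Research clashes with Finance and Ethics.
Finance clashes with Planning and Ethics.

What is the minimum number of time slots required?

Safety, Outreach, Research, Ethics are mutually in conflict, so at least 4 time slots are needed.
4 time slots suffice: Safety=1, Outreach=3, Research=4, Finance=3, Planning=2, Ethics=2. Each listed conflict is separated.

4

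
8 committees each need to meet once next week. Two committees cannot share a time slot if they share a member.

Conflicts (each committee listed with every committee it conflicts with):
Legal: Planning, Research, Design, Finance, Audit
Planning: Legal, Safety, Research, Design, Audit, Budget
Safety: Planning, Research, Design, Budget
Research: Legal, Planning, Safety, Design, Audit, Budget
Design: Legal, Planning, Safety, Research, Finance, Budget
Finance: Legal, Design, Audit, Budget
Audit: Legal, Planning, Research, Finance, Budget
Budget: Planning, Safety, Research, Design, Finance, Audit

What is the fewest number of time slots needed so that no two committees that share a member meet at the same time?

Planning, Safety, Research, Design, Budget are mutually in conflict, so at least 5 time slots are needed.
Using 5 time slots: Legal=3, Planning=4, Safety=5, Research=2, Design=1, Finance=2, Audit=1, Budget=3. No two conflicting committees share a time slot.

5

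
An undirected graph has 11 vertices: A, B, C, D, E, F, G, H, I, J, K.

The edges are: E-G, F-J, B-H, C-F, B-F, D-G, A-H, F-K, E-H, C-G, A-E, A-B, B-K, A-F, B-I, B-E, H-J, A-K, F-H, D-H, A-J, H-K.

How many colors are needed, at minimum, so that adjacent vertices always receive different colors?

A, B, F, H, K are mutually adjacent (a clique of size 5), so at least 5 colors are needed.
5 colors suffice: color 1 → {G, H, I}; color 2 → {B, C, D, J}; color 3 → {E, F}; color 4 → {A}; color 5 → {K}. Every edge joins two different colors.

5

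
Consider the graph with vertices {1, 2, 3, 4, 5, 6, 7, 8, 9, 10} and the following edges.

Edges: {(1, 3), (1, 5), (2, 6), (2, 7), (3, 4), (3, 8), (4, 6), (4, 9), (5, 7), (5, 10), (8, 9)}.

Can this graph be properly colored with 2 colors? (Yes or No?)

No

The cycle 3-1-5-7-2-6-4-3 has odd length 7, so it cannot be 2-colored; at least 3 colors are needed.
So 2 colors are not enough.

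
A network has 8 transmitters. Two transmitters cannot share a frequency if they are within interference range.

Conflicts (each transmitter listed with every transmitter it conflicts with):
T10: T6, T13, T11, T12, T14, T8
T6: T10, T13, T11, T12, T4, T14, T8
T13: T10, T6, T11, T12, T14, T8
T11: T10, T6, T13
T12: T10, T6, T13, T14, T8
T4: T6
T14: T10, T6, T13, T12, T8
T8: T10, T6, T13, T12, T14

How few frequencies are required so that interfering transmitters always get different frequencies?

T10, T6, T13, T12, T14, T8 all conflict with each other, so at least 6 frequencies are needed.
A valid assignment using 6 frequencies: T10=3, T6=1, T13=2, T11=4, T12=5, T4=2, T14=6, T8=4. No two conflicting transmitters share a frequency.

6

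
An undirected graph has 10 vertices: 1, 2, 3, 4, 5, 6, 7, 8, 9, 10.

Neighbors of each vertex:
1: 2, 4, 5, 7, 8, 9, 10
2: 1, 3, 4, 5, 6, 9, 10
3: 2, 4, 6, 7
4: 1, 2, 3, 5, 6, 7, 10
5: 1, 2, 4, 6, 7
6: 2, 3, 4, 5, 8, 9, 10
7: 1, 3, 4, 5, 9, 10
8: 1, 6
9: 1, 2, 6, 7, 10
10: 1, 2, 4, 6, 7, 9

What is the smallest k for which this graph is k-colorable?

4

2, 6, 9, 10 are pairwise adjacent (a clique of size 4), so at least 4 colors are needed.
4 colors suffice: color red → {1, 6}; color blue → {2, 7, 8}; color green → {4, 9}; color yellow → {3, 5, 10}. No two adjacent vertices share a color.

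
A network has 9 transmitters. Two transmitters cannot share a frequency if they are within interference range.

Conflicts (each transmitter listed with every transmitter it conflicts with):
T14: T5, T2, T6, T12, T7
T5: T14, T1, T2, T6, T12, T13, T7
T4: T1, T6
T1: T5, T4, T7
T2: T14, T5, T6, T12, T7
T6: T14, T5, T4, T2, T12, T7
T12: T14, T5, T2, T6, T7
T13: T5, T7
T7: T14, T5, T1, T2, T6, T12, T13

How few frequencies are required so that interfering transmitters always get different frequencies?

T14, T5, T2, T6, T12, T7 are mutually in conflict, so at least 6 frequencies are needed.
Using 6 frequencies: T14=4, T5=1, T4=1, T1=3, T2=5, T6=3, T12=6, T13=3, T7=2. Every pair that conflicts lands in different frequencies.

6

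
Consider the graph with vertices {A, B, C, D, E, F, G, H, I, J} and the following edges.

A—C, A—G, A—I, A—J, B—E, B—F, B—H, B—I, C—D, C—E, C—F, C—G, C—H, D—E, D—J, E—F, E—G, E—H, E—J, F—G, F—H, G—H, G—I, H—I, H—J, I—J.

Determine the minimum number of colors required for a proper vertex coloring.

C, E, F, G, H are mutually adjacent (a clique of size 5), so at least 5 colors are needed.
5 colors suffice: color 1 → {E, I}; color 2 → {A, D, H}; color 3 → {B, G, J}; color 4 → {C}; color 5 → {F}. Each edge has distinct colors on its endpoints.

5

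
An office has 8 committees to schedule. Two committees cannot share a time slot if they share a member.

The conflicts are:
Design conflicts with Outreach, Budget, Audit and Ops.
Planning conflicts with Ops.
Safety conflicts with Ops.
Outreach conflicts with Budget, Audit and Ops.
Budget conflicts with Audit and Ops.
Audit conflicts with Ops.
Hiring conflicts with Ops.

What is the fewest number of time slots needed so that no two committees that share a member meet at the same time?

5

Design, Outreach, Budget, Audit, Ops are mutually in conflict, so at least 5 time slots are needed.
5 time slots suffice: time slot 1 → {Ops}; time slot 2 → {Planning, Safety, Budget, Hiring}; time slot 3 → {Outreach}; time slot 4 → {Audit}; time slot 5 → {Design}. Each listed conflict is separated.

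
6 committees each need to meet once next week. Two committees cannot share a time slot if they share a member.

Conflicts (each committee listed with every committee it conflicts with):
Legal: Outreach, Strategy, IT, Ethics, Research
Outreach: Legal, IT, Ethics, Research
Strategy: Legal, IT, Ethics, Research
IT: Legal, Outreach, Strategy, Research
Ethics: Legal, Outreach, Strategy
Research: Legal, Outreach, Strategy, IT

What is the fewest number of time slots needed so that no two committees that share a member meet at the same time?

Legal, Strategy, IT, Research all conflict with each other, so at least 4 time slots are needed.
4 time slots suffice: time slot 1 → {Legal}; time slot 2 → {Outreach, Strategy}; time slot 3 → {IT, Ethics}; time slot 4 → {Research}. Each listed conflict is separated.

4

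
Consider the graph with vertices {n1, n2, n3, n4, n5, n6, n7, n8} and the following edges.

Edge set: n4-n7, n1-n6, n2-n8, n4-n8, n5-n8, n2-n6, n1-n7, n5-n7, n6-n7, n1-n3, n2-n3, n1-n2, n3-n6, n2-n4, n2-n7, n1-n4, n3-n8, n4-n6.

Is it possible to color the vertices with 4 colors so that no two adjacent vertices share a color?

n1, n2, n4, n6, n7 are pairwise adjacent (a clique of size 5), so at least 5 colors are needed.
So 4 colors are not enough.

No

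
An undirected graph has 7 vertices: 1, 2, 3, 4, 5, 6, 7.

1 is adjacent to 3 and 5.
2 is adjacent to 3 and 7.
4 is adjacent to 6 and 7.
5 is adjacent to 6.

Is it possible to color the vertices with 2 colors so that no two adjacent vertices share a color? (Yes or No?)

The cycle 4-7-2-3-1-5-6-4 has odd length 7, so it cannot be 2-colored; at least 3 colors are needed.
So 2 colors are not enough.

No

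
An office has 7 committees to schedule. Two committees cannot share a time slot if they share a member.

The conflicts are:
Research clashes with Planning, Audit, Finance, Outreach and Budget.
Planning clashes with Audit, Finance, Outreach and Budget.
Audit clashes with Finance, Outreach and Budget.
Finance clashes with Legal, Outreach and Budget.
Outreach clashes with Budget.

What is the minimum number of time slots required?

6

Research, Planning, Audit, Finance, Outreach, Budget are mutually in conflict, so at least 6 time slots are needed.
6 time slots suffice: Research=2, Planning=4, Audit=3, Finance=1, Legal=2, Outreach=5, Budget=6. Every pair that conflicts lands in different time slots.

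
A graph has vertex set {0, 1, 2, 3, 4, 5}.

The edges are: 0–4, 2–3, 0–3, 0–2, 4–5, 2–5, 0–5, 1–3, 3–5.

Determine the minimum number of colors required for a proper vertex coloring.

0, 2, 3, 5 are mutually adjacent (a clique of size 4), so at least 4 colors are needed.
4 colors suffice: color red → {0, 1}; color blue → {5}; color green → {3, 4}; color yellow → {2}. Each edge has distinct colors on its endpoints.

4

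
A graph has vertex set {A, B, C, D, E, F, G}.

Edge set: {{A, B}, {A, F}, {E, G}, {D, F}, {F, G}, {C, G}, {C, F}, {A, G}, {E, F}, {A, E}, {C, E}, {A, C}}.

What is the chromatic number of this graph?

A, C, E, F, G are mutually adjacent (a clique of size 5), so at least 5 colors are needed.
5 colors suffice: color red → {A, D}; color blue → {B, F}; color green → {E}; color yellow → {C}; color purple → {G}. No two adjacent vertices share a color.

5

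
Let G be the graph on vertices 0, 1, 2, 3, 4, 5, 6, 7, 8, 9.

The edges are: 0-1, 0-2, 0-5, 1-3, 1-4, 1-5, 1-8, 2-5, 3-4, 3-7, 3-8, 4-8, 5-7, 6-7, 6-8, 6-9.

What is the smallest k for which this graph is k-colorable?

4

1, 3, 4, 8 are pairwise adjacent (a clique of size 4), so at least 4 colors are needed.
4 colors suffice: color a → {1, 2, 7, 9}; color b → {5, 8}; color c → {0, 3, 6}; color d → {4}. Every edge joins two different colors.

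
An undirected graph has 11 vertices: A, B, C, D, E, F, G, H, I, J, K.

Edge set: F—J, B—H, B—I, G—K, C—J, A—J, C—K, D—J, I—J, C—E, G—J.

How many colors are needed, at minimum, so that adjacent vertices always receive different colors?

C and K are adjacent, so at least 2 colors are needed.
2 colors suffice: color red → {B, E, J, K}; color blue → {A, C, D, F, G, H, I}. No two adjacent vertices share a color.

2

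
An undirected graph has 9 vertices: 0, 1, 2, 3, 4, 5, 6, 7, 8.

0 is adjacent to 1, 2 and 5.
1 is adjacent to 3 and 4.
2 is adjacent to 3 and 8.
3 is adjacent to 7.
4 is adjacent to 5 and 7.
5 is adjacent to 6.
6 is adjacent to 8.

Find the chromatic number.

The cycle 8-2-0-5-6-8 has odd length 5, so it cannot be 2-colored; at least 3 colors are needed.
A valid assignment using 3 colors: 0=a, 1=b, 2=b, 3=a, 4=a, 5=b, 6=a, 7=b, 8=c. Each edge has distinct colors on its endpoints.

3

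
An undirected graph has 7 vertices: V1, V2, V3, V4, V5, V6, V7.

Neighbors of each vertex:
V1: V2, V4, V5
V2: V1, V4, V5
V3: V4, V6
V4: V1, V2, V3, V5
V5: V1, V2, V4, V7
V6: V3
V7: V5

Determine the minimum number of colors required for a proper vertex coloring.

4

V1, V2, V4, V5 are mutually adjacent (a clique of size 4), so at least 4 colors are needed.
4 colors suffice: V1=green, V2=yellow, V3=red, V4=blue, V5=red, V6=blue, V7=blue. Every edge joins two different colors.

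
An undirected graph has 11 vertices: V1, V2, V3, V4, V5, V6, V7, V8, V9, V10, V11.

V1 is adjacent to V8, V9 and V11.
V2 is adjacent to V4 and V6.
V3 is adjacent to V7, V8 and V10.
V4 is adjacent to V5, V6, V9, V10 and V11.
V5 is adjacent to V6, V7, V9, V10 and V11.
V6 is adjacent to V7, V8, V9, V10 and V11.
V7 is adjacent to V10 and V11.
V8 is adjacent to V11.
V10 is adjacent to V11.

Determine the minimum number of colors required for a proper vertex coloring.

5

V4, V5, V6, V10, V11 are pairwise adjacent (a clique of size 5), so at least 5 colors are needed.
5 colors suffice: color R → {V1, V3, V6}; color B → {V2, V9, V11}; color G → {V8, V10}; color Y → {V4, V7}; color P → {V5}. No two adjacent vertices share a color.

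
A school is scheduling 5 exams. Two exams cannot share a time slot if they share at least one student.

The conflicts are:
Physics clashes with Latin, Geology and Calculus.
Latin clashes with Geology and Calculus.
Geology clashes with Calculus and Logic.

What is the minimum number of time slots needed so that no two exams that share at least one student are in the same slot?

4

Physics, Latin, Geology, Calculus pairwise conflict, so at least 4 time slots are needed.
A valid assignment using 4 time slots: Physics=2, Latin=3, Geology=1, Calculus=4, Logic=2. No two conflicting exams share a time slot.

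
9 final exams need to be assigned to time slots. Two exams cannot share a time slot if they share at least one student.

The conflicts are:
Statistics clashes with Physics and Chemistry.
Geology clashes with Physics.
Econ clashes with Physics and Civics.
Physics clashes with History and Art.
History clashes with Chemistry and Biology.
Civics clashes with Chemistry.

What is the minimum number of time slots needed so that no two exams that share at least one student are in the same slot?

The cycle Chemistry-Statistics-Physics-Econ-Civics-Chemistry has odd length 5, so it cannot be 2-colored; at least 3 time slots are needed.
3 time slots suffice: Statistics=2, Geology=2, Econ=3, Physics=1, History=2, Civics=2, Chemistry=1, Biology=1, Art=2. Each listed conflict is separated.

3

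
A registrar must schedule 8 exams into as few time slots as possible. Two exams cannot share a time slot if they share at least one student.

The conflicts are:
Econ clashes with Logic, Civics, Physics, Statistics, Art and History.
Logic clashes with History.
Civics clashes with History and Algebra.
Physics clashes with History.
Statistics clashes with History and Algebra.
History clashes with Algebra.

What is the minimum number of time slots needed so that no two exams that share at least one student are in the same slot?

Econ, Logic, History all conflict with each other, so at least 3 time slots are needed.
Using 3 time slots: Econ=1, Logic=3, Civics=3, Physics=3, Statistics=3, Art=2, History=2, Algebra=1. Every pair that conflicts lands in different time slots.

3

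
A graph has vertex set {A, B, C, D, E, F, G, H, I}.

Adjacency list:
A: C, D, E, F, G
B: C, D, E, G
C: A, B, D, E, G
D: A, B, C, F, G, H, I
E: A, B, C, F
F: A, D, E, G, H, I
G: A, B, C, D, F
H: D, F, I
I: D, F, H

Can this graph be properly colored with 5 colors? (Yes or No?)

Yes

The chromatic number is 4. A, C, D, G are mutually adjacent (a clique of size 4), so at least 4 colors are needed.
One proper 4-coloring: A=3, B=3, C=2, D=1, E=1, F=2, G=4, H=4, I=3.
Since 5 ≥ 4, a proper 5-coloring certainly exists.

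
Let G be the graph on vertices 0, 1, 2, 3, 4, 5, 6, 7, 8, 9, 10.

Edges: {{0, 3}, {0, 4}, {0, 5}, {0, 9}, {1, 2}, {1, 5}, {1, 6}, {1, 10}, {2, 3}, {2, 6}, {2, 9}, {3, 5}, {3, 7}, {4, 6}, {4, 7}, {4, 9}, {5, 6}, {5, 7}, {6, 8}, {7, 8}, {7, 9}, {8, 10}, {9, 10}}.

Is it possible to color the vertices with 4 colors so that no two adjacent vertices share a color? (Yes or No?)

The chromatic number is 3. 4, 7, 9 are mutually adjacent, so at least 3 colors are needed.
3 colors suffice: color red → {1, 3, 8, 9}; color blue → {0, 6, 7, 10}; color green → {2, 4, 5}.
Since 4 ≥ 3, a proper 4-coloring certainly exists.

Yes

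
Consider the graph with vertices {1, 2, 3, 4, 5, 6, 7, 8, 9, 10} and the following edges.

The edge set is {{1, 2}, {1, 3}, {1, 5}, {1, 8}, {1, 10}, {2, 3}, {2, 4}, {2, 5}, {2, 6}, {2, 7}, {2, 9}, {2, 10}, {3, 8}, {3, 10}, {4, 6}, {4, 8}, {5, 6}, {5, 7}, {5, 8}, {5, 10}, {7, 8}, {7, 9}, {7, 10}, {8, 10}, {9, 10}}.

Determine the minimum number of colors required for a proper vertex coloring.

2, 7, 9, 10 are mutually adjacent (a clique of size 4), so at least 4 colors are needed.
4 colors suffice: color red → {2, 8}; color blue → {4, 10}; color green → {3, 5, 9}; color yellow → {1, 6, 7}. Every edge joins two different colors.

4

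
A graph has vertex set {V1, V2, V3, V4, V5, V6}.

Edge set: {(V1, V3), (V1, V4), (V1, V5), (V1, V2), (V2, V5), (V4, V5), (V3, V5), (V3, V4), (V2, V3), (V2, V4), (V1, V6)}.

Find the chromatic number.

5

V1, V2, V3, V4, V5 are mutually adjacent (a clique of size 5), so at least 5 colors are needed.
One proper 5-coloring: V1=R, V2=G, V3=Y, V4=B, V5=P, V6=B. Each edge has distinct colors on its endpoints.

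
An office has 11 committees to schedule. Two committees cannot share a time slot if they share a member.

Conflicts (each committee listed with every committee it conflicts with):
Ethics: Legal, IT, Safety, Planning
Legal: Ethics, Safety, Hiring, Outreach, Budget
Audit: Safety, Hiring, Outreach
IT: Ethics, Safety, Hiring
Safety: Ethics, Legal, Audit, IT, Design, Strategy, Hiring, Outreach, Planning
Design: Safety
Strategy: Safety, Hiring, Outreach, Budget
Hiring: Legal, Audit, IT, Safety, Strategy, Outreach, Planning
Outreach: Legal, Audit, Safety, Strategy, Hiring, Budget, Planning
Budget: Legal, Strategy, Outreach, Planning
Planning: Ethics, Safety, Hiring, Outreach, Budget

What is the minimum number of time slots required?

4

Safety, Hiring, Outreach, Planning are mutually in conflict, so at least 4 time slots are needed.
4 time slots suffice: time slot 1 → {Safety, Budget}; time slot 2 → {Ethics, Design, Outreach}; time slot 3 → {Hiring}; time slot 4 → {Legal, Audit, IT, Strategy, Planning}. Every pair that conflicts lands in different time slots.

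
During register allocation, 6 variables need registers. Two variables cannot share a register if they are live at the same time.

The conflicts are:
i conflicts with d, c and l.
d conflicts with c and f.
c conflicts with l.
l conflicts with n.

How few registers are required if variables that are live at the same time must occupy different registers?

i, c, l are mutually in conflict, so at least 3 registers are needed.
3 registers suffice: register 1 → {d, l}; register 2 → {c, n, f}; register 3 → {i}. Every pair that conflicts lands in different registers.

3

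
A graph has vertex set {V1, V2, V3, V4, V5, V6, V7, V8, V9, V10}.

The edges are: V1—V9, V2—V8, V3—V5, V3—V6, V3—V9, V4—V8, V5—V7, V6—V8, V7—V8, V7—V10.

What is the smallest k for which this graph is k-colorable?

3

The cycle V5-V7-V8-V6-V3-V5 has odd length 5, so it cannot be 2-colored; at least 3 colors are needed.
A valid assignment using 3 colors: V1=red, V2=blue, V3=red, V4=blue, V5=green, V6=blue, V7=blue, V8=red, V9=blue, V10=red. Every edge joins two different colors.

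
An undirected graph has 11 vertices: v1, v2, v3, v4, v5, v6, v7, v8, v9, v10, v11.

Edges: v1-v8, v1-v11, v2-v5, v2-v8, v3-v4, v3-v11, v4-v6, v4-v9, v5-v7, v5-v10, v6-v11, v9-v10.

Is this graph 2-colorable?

The cycle v2-v5-v10-v9-v4-v3-v11-v1-v8-v2 has odd length 9, so it cannot be 2-colored; at least 3 colors are needed.
So 2 colors are not enough.

No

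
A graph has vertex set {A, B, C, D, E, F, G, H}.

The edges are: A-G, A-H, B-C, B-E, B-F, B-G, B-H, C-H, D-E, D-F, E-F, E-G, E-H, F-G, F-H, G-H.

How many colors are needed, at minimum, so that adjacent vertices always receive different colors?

B, E, F, G, H are pairwise adjacent (a clique of size 5), so at least 5 colors are needed.
5 colors suffice: color 1 → {D, H}; color 2 → {A, B}; color 3 → {C, E}; color 4 → {G}; color 5 → {F}. Each edge has distinct colors on its endpoints.

5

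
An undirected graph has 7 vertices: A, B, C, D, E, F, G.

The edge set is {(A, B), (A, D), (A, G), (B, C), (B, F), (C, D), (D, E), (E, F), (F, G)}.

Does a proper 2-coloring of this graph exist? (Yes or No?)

The cycle E-F-G-A-D-E has odd length 5, so it cannot be 2-colored; at least 3 colors are needed.
So 2 colors are not enough.

No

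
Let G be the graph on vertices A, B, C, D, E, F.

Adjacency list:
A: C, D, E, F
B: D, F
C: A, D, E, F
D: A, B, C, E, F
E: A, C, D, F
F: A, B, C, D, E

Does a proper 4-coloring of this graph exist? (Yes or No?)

A, C, D, E, F form a clique, so at least 5 colors are needed.
So 4 colors are not enough.

No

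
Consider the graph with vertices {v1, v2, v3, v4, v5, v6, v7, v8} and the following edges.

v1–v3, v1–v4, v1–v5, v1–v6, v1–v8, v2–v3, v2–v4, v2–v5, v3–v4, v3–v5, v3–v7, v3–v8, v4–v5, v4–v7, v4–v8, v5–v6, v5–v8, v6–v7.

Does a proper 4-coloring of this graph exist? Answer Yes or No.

v1, v3, v4, v5, v8 are pairwise adjacent (a clique of size 5), so at least 5 colors are needed.
So 4 colors are not enough.

No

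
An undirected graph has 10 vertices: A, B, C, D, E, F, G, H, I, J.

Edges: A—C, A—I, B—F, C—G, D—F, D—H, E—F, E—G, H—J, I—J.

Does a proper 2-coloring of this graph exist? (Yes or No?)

No

The cycle C-G-E-F-D-H-J-I-A-C has odd length 9, so it cannot be 2-colored; at least 3 colors are needed.
So 2 colors are not enough.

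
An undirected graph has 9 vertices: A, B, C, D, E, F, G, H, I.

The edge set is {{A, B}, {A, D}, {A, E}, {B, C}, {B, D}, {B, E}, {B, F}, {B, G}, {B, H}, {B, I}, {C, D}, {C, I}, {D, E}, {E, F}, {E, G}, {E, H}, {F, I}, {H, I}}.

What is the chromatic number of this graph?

4

A, B, D, E are pairwise adjacent (a clique of size 4), so at least 4 colors are needed.
A valid assignment using 4 colors: A=4, B=1, C=4, D=3, E=2, F=3, G=3, H=3, I=2. No two adjacent vertices share a color.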